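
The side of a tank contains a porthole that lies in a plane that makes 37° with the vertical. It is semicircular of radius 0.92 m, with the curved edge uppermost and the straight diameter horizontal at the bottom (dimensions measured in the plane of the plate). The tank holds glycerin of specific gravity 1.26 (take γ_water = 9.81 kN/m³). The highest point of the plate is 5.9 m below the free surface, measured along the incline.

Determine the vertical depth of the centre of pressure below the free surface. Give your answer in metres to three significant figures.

h_p = 5.14 m

γ = 1.26 × 9.81 = 12.3606 kN/m³.
The plate makes 37° with the vertical, i.e. θ = 90° − 37° = 53° to the horizontal. Measuring y along the incline from the free-surface line, vertical depth h = y·sinθ with sinθ = 0.798636.
The centroid lies 4r/(3π) = 0.39046 m above the diameter, so r − 4r/(3π) = 0.92 − 0.39046 = 0.52954 m below the topmost point, so y_c = 5.9 + 0.52954 = 6.42954 m and h_c = 6.42954 × 0.798636 = 5.13486 m.
A = πr²/2 = π × 0.92²/2 = 1.32952 m².
Resultant F = γ·h_c·A = 12.3606 × 5.13486 × 1.32952 = 84.3846 kN.
I_c = (π/8 − 8/(9π))·r⁴ = 0.109757 × 0.92⁴ = 0.0786291 m⁴.
Centre of pressure: y_p = y_c + I_c/(y_c·A) = 6.42954 + 0.0786291/(6.42954 × 1.32952) = 6.42954 + 0.00919832 = 6.43874 m along the plane.
Vertically, h_p = y_p·sinθ = 6.43874 × 0.798636 = 5.14221 m.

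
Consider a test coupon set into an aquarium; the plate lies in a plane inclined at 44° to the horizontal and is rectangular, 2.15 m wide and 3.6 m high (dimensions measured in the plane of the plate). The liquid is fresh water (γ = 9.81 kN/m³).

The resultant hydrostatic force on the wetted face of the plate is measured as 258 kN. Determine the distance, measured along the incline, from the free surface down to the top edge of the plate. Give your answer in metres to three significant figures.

γ = 9.81 kN/m³.
A = 2.15 × 3.6 = 7.74 m².
From F = γ·h_c·A, the centroid depth is h_c = 258/(9.81 × 7.74) = 3.39789 m.
Let θ = 44° be the plate's angle to the horizontal; measure y along the incline from where the plane meets the free surface. Vertical depth h = y·sinθ with sinθ = 0.694658.
Along the incline, y_c = h_c/sinθ = 3.39789/0.694658 = 4.89146 m.
The centroid lies 3.6/2 = 1.8 m below the top edge, so the top edge sits at y_top = 4.89146 − 1.8 = 3.09146 m along the incline.

y_top ≈ 3.09 m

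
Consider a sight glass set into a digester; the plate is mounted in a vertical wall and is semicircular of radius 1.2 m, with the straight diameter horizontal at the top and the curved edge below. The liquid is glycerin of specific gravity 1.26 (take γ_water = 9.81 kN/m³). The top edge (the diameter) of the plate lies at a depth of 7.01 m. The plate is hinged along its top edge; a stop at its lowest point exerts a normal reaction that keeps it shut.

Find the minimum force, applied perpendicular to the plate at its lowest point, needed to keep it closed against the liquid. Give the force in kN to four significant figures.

γ = 1.26 × 9.81 = 12.3606 kN/m³.
The centroid of a semicircle lies 4r/(3π) = 0.509296 m from the diameter, here below the top edge, so the centroid depth is h_c = 7.01 + 0.509296 = 7.5193 m.
A = πr²/2 = π × 1.2²/2 = 2.26195 m².
Resultant F = γ·h_c·A = 12.3606 × 7.5193 × 2.26195 = 210.233 kN.
I_c = (π/8 − 8/(9π))·r⁴ = 0.109757 × 1.2⁴ = 0.227592 m⁴.
Centre of pressure: y_p = y_c + I_c/(y_c·A) = 7.5193 + 0.227592/(7.5193 × 2.26195) = 7.5193 + 0.0133812 = 7.53268 m along the plane.
The resultant acts 0.509296 + 0.0133812 = 0.522677 m (along the plate) below the hinge at the top edge, so the moment about the hinge is M = F × 0.522677 = 210.233 × 0.522677 = 109.884 kN·m.
A normal force at the bottom, 1.2 m from the hinge, must supply this moment: P = 109.884/1.2 = 91.57 kN.

P ≈ 91.57 kN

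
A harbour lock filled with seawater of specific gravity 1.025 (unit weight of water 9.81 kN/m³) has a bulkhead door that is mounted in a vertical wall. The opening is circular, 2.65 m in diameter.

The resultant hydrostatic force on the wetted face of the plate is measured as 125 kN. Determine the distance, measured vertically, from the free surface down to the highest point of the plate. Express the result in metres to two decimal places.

d_top ≈ 0.93 m

γ = 1.025 × 9.81 = 10.05525 kN/m³.
A = π(1.325)² = 5.51546 m².
From F = γ·h_c·A, the centroid depth is h_c = 125/(10.05525 × 5.51546) = 2.2539 m.
The centroid is at the centre, 1.325 m below the top of the plate, so the highest point sits at h_top = 2.2539 − 1.325 = 0.9289 m below the surface.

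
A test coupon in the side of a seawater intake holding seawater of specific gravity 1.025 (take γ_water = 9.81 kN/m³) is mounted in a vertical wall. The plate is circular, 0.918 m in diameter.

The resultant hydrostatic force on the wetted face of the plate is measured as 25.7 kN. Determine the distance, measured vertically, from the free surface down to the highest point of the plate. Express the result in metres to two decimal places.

γ = 1.025 × 9.81 = 10.05525 kN/m³.
A = π(0.459)² = 0.661874 m².
From F = γ·h_c·A, the centroid depth is h_c = 25.7/(10.05525 × 0.661874) = 3.86158 m.
The centroid is at the centre, 0.459 m below the top of the plate, so the highest point sits at h_top = 3.86158 − 0.459 = 3.40258 m below the surface.

d_top ≈ 3.40 m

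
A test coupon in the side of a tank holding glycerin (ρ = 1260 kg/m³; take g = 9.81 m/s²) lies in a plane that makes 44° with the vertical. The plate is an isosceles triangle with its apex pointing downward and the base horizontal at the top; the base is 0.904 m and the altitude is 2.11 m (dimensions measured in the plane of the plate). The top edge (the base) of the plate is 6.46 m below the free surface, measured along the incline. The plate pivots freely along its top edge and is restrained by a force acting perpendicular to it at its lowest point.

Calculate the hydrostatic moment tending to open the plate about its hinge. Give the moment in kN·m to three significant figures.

M ≈ 44.8 kN·m

γ = ρg = 1260 × 9.81 / 1000 = 12.3606 kN/m³.
The plate makes 44° with the vertical, i.e. θ = 90° − 44° = 46° to the horizontal. Measuring y along the incline from the free-surface line, vertical depth h = y·sinθ with sinθ = 0.719340.
With the apex down, the centroid sits h/3 = 2.11/3 = 0.703333 m below the base (the top edge), so y_c = 6.46 + 0.703333 = 7.16333 m and h_c = 7.16333 × 0.719340 = 5.15287 m.
A = ½ × 0.904 × 2.11 = 0.95372 m².
Resultant F = γ·h_c·A = 12.3606 × 5.15287 × 0.95372 = 60.7449 kN.
I_c = b·h³/36 = 0.904 × 2.11³/36 = 0.235892 m⁴.
Centre of pressure: y_p = y_c + I_c/(y_c·A) = 7.16333 + 0.235892/(7.16333 × 0.95372) = 7.16333 + 0.0345285 = 7.19786 m along the plane.
The resultant acts 0.703333 + 0.0345285 = 0.737861 m (along the plate) below the hinge at the top edge, so the moment about the hinge is M = F × 0.737861 = 60.7449 × 0.737861 = 44.8213 kN·m.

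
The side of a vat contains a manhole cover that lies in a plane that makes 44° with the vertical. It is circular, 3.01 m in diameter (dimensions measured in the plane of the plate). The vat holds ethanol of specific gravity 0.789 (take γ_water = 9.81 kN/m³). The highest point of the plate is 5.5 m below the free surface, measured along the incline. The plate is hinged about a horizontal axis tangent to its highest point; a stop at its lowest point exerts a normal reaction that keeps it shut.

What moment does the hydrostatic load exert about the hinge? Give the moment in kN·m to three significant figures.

M ≈ 440 kN·m

γ = 0.789 × 9.81 = 7.74009 kN/m³.
The plate makes 44° with the vertical, i.e. θ = 90° − 44° = 46° to the horizontal. Measuring y along the incline from the free-surface line, vertical depth h = y·sinθ with sinθ = 0.719340.
The centroid is at the centre, 1.505 m below the top of the plate, so y_c = 5.5 + 1.505 = 7.005 m and h_c = 7.005 × 0.719340 = 5.03898 m.
A = π(1.505)² = 7.11579 m².
Resultant F = γ·h_c·A = 7.74009 × 5.03898 × 7.11579 = 277.531 kN.
I_c = πr⁴/4 = π × 1.505⁴/4 = 4.02936 m⁴.
Centre of pressure: y_p = y_c + I_c/(y_c·A) = 7.005 + 4.02936/(7.005 × 7.11579) = 7.005 + 0.080836 = 7.08584 m along the plane.
The resultant acts 1.505 + 0.080836 = 1.58584 m (along the plate) below the hinge at the top edge, so the moment about the hinge is M = F × 1.58584 = 277.531 × 1.58584 = 440.12 kN·m.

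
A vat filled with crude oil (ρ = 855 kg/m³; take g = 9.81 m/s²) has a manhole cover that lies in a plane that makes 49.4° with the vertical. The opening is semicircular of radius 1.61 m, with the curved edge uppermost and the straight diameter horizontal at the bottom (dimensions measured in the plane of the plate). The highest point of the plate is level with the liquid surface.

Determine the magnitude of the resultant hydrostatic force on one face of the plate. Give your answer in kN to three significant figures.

γ = ρg = 855 × 9.81 / 1000 = 8.38755 kN/m³.
The plate makes 49.4° with the vertical, i.e. θ = 90° − 49.4° = 40.6° to the horizontal. Measuring y along the incline from the free-surface line, vertical depth h = y·sinθ with sinθ = 0.650774.
The centroid lies 4r/(3π) = 0.683305 m above the diameter, so r − 4r/(3π) = 1.61 − 0.683305 = 0.926695 m below the topmost point, so y_c = 0.926695 m and h_c = 0.926695 × 0.650774 = 0.603069 m.
A = πr²/2 = π × 1.61²/2 = 4.07166 m².
Resultant F = γ·h_c·A = 8.38755 × 0.603069 × 4.07166 = 20.5956 kN.

F ≈ 20.6 kN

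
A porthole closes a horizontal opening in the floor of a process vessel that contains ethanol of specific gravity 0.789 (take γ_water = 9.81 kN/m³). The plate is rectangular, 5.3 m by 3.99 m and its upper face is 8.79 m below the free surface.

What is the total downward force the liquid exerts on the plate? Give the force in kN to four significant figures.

F ≈ 1439 kN

γ = 0.789 × 9.81 = 7.74009 kN/m³.
The plate is horizontal, so pressure is uniform at p = γ·h = 7.74009 × 8.79 = 68.0354 kN/m².
A = 5.3 × 3.99 = 21.147 m².
F = p·A = 68.0354 × 21.147 = 1438.74 kN.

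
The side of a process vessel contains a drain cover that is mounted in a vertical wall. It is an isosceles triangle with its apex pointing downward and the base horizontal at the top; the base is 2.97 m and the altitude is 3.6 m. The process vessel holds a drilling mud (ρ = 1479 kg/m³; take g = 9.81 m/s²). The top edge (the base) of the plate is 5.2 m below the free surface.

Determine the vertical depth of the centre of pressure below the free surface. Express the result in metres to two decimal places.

h_p = 6.51 m

γ = ρg = 1479 × 9.81 / 1000 = 14.50899 kN/m³.
With the apex down, the centroid sits h/3 = 3.6/3 = 1.2 m below the base (the top edge), so the centroid depth is h_c = 5.2 + 1.2 = 6.4 m.
A = ½ × 2.97 × 3.6 = 5.346 m².
Resultant F = γ·h_c·A = 14.50899 × 6.4 × 5.346 = 496.416 kN.
I_c = b·h³/36 = 2.97 × 3.6³/36 = 3.84912 m⁴.
Centre of pressure: y_p = y_c + I_c/(y_c·A) = 6.4 + 3.84912/(6.4 × 5.346) = 6.4 + 0.1125 = 6.5125 m along the plane.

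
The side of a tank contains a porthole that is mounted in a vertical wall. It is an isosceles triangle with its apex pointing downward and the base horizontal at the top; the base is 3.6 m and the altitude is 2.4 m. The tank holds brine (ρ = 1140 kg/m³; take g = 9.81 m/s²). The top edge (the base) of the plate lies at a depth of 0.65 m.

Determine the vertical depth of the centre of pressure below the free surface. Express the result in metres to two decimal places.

γ = ρg = 1140 × 9.81 / 1000 = 11.1834 kN/m³.
With the apex down, the centroid sits h/3 = 2.4/3 = 0.8 m below the base (the top edge), so the centroid depth is h_c = 0.65 + 0.8 = 1.45 m.
A = ½ × 3.6 × 2.4 = 4.32 m².
Resultant F = γ·h_c·A = 11.1834 × 1.45 × 4.32 = 70.0528 kN.
I_c = b·h³/36 = 3.6 × 2.4³/36 = 1.3824 m⁴.
Centre of pressure: y_p = y_c + I_c/(y_c·A) = 1.45 + 1.3824/(1.45 × 4.32) = 1.45 + 0.22069 = 1.67069 m along the plane.

h_p = 1.67 m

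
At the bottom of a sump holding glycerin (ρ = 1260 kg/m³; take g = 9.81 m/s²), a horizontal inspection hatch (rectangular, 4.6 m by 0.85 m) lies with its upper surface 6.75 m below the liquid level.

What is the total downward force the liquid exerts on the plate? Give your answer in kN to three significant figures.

F ≈ 326 kN

γ = ρg = 1260 × 9.81 / 1000 = 12.3606 kN/m³.
The plate is horizontal, so pressure is uniform at p = γ·h = 12.3606 × 6.75 = 83.434 kN/m².
A = 4.6 × 0.85 = 3.91 m².
F = p·A = 83.434 × 3.91 = 326.227 kN.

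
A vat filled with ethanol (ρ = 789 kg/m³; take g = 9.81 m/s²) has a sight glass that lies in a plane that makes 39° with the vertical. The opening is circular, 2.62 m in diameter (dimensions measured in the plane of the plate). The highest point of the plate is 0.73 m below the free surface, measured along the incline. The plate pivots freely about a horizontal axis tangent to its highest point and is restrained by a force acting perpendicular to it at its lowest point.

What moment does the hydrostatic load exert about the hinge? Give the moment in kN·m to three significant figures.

M ≈ 101 kN·m

γ = ρg = 789 × 9.81 / 1000 = 7.74009 kN/m³.
The plate makes 39° with the vertical, i.e. θ = 90° − 39° = 51° to the horizontal. Measuring y along the incline from the free-surface line, vertical depth h = y·sinθ with sinθ = 0.777146.
The centroid is at the centre, 1.31 m below the top of the plate, so y_c = 0.73 + 1.31 = 2.04 m and h_c = 2.04 × 0.777146 = 1.58538 m.
A = π(1.31)² = 5.39129 m².
Resultant F = γ·h_c·A = 7.74009 × 1.58538 × 5.39129 = 66.1564 kN.
I_c = πr⁴/4 = π × 1.31⁴/4 = 2.313 m⁴.
Centre of pressure: y_p = y_c + I_c/(y_c·A) = 2.04 + 2.313/(2.04 × 5.39129) = 2.04 + 0.210307 = 2.25031 m along the plane.
The resultant acts 1.31 + 0.210307 = 1.52031 m (along the plate) below the hinge at the top edge, so the moment about the hinge is M = F × 1.52031 = 66.1564 × 1.52031 = 100.578 kN·m.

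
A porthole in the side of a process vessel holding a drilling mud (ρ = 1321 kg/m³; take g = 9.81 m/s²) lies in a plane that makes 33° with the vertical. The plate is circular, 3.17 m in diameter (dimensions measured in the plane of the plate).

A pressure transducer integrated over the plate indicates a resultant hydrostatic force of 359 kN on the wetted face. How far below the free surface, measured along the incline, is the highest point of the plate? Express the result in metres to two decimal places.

y_top ≈ 2.60 m

γ = ρg = 1321 × 9.81 / 1000 = 12.95901 kN/m³.
A = π(1.585)² = 7.89239 m².
From F = γ·h_c·A, the centroid depth is h_c = 359/(12.95901 × 7.89239) = 3.51006 m.
The plate makes 33° with the vertical, i.e. θ = 90° − 33° = 57° to the horizontal. Measuring y along the incline from the free-surface line, vertical depth h = y·sinθ with sinθ = 0.838671.
Along the incline, y_c = h_c/sinθ = 3.51006/0.838671 = 4.18526 m.
The centroid is at the centre, 1.585 m below the top of the plate, so the highest point sits at y_top = 4.18526 − 1.585 = 2.60026 m along the incline.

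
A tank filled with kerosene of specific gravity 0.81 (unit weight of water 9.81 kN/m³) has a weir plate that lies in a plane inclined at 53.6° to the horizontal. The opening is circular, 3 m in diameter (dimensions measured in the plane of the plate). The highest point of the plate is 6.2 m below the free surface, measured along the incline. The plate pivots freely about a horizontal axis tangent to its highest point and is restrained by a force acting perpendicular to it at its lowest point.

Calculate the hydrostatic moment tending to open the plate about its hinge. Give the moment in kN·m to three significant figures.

γ = 0.81 × 9.81 = 7.9461 kN/m³.
Let θ = 53.6° be the plate's angle to the horizontal; measure y along the incline from where the plane meets the free surface. Vertical depth h = y·sinθ with sinθ = 0.804894.
The centroid is at the centre, 1.5 m below the top of the plate, so y_c = 6.2 + 1.5 = 7.7 m and h_c = 7.7 × 0.804894 = 6.19768 m.
A = π(1.5)² = 7.06858 m².
Resultant F = γ·h_c·A = 7.9461 × 6.19768 × 7.06858 = 348.109 kN.
I_c = πr⁴/4 = π × 1.5⁴/4 = 3.97608 m⁴.
Centre of pressure: y_p = y_c + I_c/(y_c·A) = 7.7 + 3.97608/(7.7 × 7.06858) = 7.7 + 0.073052 = 7.77305 m along the plane.
The resultant acts 1.5 + 0.073052 = 1.57305 m (along the plate) below the hinge at the top edge, so the moment about the hinge is M = F × 1.57305 = 348.109 × 1.57305 = 547.593 kN·m.

M ≈ 548 kN·m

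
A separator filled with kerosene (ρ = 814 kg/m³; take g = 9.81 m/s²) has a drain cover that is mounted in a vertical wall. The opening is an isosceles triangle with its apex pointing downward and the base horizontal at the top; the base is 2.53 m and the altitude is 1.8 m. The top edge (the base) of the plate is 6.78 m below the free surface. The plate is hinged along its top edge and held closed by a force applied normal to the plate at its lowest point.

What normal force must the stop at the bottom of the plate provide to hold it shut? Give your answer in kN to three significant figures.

γ = ρg = 814 × 9.81 / 1000 = 7.98534 kN/m³.
With the apex down, the centroid sits h/3 = 1.8/3 = 0.6 m below the base (the top edge), so the centroid depth is h_c = 6.78 + 0.6 = 7.38 m.
A = ½ × 2.53 × 1.8 = 2.277 m².
Resultant F = γ·h_c·A = 7.98534 × 7.38 × 2.277 = 134.188 kN.
I_c = b·h³/36 = 2.53 × 1.8³/36 = 0.40986 m⁴.
Centre of pressure: y_p = y_c + I_c/(y_c·A) = 7.38 + 0.40986/(7.38 × 2.277) = 7.38 + 0.0243902 = 7.40439 m along the plane.
The resultant acts 0.6 + 0.0243902 = 0.62439 m (along the plate) below the hinge at the top edge, so the moment about the hinge is M = F × 0.62439 = 134.188 × 0.62439 = 83.7856 kN·m.
A normal force at the bottom, 1.8 m from the hinge, must supply this moment: P = 83.7856/1.8 = 46.5476 kN.

P ≈ 46.5 kN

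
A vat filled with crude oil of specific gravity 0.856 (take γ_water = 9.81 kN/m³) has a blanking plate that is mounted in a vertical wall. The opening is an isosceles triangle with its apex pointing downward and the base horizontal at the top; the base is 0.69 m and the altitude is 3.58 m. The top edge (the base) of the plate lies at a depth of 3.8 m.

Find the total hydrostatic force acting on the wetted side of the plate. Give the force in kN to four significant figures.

γ = 0.856 × 9.81 = 8.39736 kN/m³.
With the apex down, the centroid sits h/3 = 3.58/3 = 1.19333 m below the base (the top edge), so the centroid depth is h_c = 3.8 + 1.19333 = 4.99333 m.
A = ½ × 0.69 × 3.58 = 1.2351 m².
Resultant F = γ·h_c·A = 8.39736 × 4.99333 × 1.2351 = 51.7887 kN.

F ≈ 51.79 kN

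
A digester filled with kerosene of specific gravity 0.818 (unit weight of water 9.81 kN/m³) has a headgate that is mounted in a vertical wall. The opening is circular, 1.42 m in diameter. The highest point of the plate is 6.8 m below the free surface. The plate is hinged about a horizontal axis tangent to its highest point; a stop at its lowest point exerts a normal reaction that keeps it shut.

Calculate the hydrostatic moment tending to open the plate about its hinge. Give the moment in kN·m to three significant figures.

M ≈ 69.4 kN·m

γ = 0.818 × 9.81 = 8.02458 kN/m³.
The centroid is at the centre, 0.71 m below the top of the plate, so the centroid depth is h_c = 6.8 + 0.71 = 7.51 m.
A = π(0.71)² = 1.58368 m².
Resultant F = γ·h_c·A = 8.02458 × 7.51 × 1.58368 = 95.4398 kN.
I_c = πr⁴/4 = π × 0.71⁴/4 = 0.199583 m⁴.
Centre of pressure: y_p = y_c + I_c/(y_c·A) = 7.51 + 0.199583/(7.51 × 1.58368) = 7.51 + 0.0167809 = 7.52678 m along the plane.
The resultant acts 0.71 + 0.0167809 = 0.726781 m (along the plate) below the hinge at the top edge, so the moment about the hinge is M = F × 0.726781 = 95.4398 × 0.726781 = 69.3638 kN·m.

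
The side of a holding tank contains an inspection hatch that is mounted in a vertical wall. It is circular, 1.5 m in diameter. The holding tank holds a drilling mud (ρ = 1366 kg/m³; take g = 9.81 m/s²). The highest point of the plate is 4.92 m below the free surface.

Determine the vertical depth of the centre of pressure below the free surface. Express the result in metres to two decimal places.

h_p = 5.69 m

γ = ρg = 1366 × 9.81 / 1000 = 13.40046 kN/m³.
The centroid is at the centre, 0.75 m below the top of the plate, so the centroid depth is h_c = 4.92 + 0.75 = 5.67 m.
A = π(0.75)² = 1.76715 m².
Resultant F = γ·h_c·A = 13.40046 × 5.67 × 1.76715 = 134.269 kN.
I_c = πr⁴/4 = π × 0.75⁴/4 = 0.248505 m⁴.
Centre of pressure: y_p = y_c + I_c/(y_c·A) = 5.67 + 0.248505/(5.67 × 1.76715) = 5.67 + 0.0248015 = 5.6948 m along the plane.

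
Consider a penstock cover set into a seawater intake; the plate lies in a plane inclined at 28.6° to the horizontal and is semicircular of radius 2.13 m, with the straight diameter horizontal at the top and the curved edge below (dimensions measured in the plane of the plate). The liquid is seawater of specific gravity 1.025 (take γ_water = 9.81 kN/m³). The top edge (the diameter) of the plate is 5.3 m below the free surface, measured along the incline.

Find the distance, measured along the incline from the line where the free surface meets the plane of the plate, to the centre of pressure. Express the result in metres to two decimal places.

γ = 1.025 × 9.81 = 10.05525 kN/m³.
Let θ = 28.6° be the plate's angle to the horizontal; measure y along the incline from where the plane meets the free surface. Vertical depth h = y·sinθ with sinθ = 0.478692.
The centroid of a semicircle lies 4r/(3π) = 0.904 m from the diameter, here below the top edge, so y_c = 5.3 + 0.904 = 6.204 m and h_c = 6.204 × 0.478692 = 2.96981 m.
A = πr²/2 = π × 2.13²/2 = 7.12655 m².
Resultant F = γ·h_c·A = 10.05525 × 2.96981 × 7.12655 = 212.814 kN.
I_c = (π/8 − 8/(9π))·r⁴ = 0.109757 × 2.13⁴ = 2.25918 m⁴.
Centre of pressure: y_p = y_c + I_c/(y_c·A) = 6.204 + 2.25918/(6.204 × 7.12655) = 6.204 + 0.0510975 = 6.2551 m along the plane.

y_p = 6.26 m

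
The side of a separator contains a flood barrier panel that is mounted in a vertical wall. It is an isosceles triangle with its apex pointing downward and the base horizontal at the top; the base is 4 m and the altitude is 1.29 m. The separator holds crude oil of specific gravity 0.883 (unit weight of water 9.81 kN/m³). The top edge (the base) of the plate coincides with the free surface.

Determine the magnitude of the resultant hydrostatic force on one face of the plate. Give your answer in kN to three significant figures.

F ≈ 9.61 kN

γ = 0.883 × 9.81 = 8.66223 kN/m³.
With the apex down, the centroid sits h/3 = 1.29/3 = 0.43 m below the base (the top edge), so the centroid depth is h_c = 0.43 m.
A = ½ × 4 × 1.29 = 2.58 m².
Resultant F = γ·h_c·A = 8.66223 × 0.43 × 2.58 = 9.60988 kN.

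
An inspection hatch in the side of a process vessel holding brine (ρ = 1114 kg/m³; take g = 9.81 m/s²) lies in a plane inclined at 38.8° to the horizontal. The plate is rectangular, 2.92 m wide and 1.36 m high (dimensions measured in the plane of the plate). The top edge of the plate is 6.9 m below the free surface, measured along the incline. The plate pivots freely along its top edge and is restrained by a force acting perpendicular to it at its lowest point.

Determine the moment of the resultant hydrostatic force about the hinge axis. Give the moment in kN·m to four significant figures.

M ≈ 144.4 kN·m

γ = ρg = 1114 × 9.81 / 1000 = 10.92834 kN/m³.
Let θ = 38.8° be the plate's angle to the horizontal; measure y along the incline from where the plane meets the free surface. Vertical depth h = y·sinθ with sinθ = 0.626604.
The centroid lies 1.36/2 = 0.68 m below the top edge, so y_c = 6.9 + 0.68 = 7.58 m and h_c = 7.58 × 0.626604 = 4.74966 m.
A = 2.92 × 1.36 = 3.9712 m².
Resultant F = γ·h_c·A = 10.92834 × 4.74966 × 3.9712 = 206.129 kN.
I_c = b·h³/12 = 2.92 × 1.36³/12 = 0.612094 m⁴.
Centre of pressure: y_p = y_c + I_c/(y_c·A) = 7.58 + 0.612094/(7.58 × 3.9712) = 7.58 + 0.0203342 = 7.60033 m along the plane.
The resultant acts 0.68 + 0.0203342 = 0.700334 m (along the plate) below the hinge at the top edge, so the moment about the hinge is M = F × 0.700334 = 206.129 × 0.700334 = 144.359 kN·m.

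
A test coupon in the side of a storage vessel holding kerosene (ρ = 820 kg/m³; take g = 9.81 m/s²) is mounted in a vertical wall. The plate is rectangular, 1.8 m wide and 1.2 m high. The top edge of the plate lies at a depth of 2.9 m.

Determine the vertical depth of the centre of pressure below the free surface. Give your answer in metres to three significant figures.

γ = ρg = 820 × 9.81 / 1000 = 8.0442 kN/m³.
The centroid lies 1.2/2 = 0.6 m below the top edge, so the centroid depth is h_c = 2.9 + 0.6 = 3.5 m.
A = 1.8 × 1.2 = 2.16 m².
Resultant F = γ·h_c·A = 8.0442 × 3.5 × 2.16 = 60.8142 kN.
I_c = b·h³/12 = 1.8 × 1.2³/12 = 0.2592 m⁴.
Centre of pressure: y_p = y_c + I_c/(y_c·A) = 3.5 + 0.2592/(3.5 × 2.16) = 3.5 + 0.0342857 = 3.53429 m along the plane.

h_p = 3.53 m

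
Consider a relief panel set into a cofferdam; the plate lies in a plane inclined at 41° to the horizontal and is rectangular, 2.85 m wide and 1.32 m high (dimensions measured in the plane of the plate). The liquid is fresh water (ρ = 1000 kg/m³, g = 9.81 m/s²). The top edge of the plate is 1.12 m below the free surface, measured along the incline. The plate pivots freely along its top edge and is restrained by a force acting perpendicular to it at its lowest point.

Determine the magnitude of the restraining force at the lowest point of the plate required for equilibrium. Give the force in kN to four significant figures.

γ = ρg = 1000 × 9.81 = 9810 N/m³ = 9.81 kN/m³.
Let θ = 41° be the plate's angle to the horizontal; measure y along the incline from where the plane meets the free surface. Vertical depth h = y·sinθ with sinθ = 0.656059.
The centroid lies 1.32/2 = 0.66 m below the top edge, so y_c = 1.12 + 0.66 = 1.78 m and h_c = 1.78 × 0.656059 = 1.16779 m.
A = 2.85 × 1.32 = 3.762 m².
Resultant F = γ·h_c·A = 9.81 × 1.16779 × 3.762 = 43.0975 kN.
I_c = b·h³/12 = 2.85 × 1.32³/12 = 0.546242 m⁴.
Centre of pressure: y_p = y_c + I_c/(y_c·A) = 1.78 + 0.546242/(1.78 × 3.762) = 1.78 + 0.081573 = 1.86157 m along the plane.
The resultant acts 0.66 + 0.081573 = 0.741573 m (along the plate) below the hinge at the top edge, so the moment about the hinge is M = F × 0.741573 = 43.0975 × 0.741573 = 31.9599 kN·m.
A normal force at the bottom, 1.32 m from the hinge, must supply this moment: P = 31.9599/1.32 = 24.212 kN.

P ≈ 24.21 kN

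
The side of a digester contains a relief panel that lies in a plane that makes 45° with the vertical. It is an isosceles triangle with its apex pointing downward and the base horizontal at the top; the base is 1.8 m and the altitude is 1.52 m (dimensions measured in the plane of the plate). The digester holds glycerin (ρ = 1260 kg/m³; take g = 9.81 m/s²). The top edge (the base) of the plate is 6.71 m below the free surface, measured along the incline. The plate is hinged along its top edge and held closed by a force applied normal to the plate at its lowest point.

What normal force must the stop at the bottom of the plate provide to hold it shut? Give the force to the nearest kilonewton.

P ≈ 30 kN

γ = ρg = 1260 × 9.81 / 1000 = 12.3606 kN/m³.
The plate makes 45° with the vertical, i.e. θ = 90° − 45° = 45° to the horizontal. Measuring y along the incline from the free-surface line, vertical depth h = y·sinθ with sinθ = 0.707107.
With the apex down, the centroid sits h/3 = 1.52/3 = 0.506667 m below the base (the top edge), so y_c = 6.71 + 0.506667 = 7.21667 m and h_c = 7.21667 × 0.707107 = 5.10296 m.
A = ½ × 1.8 × 1.52 = 1.368 m².
Resultant F = γ·h_c·A = 12.3606 × 5.10296 × 1.368 = 86.2875 kN.
I_c = b·h³/36 = 1.8 × 1.52³/36 = 0.17559 m⁴.
Centre of pressure: y_p = y_c + I_c/(y_c·A) = 7.21667 + 0.17559/(7.21667 × 1.368) = 7.21667 + 0.0177859 = 7.23446 m along the plane.
The resultant acts 0.506667 + 0.0177859 = 0.524453 m (along the plate) below the hinge at the top edge, so the moment about the hinge is M = F × 0.524453 = 86.2875 × 0.524453 = 45.2537 kN·m.
A normal force at the bottom, 1.52 m from the hinge, must supply this moment: P = 45.2537/1.52 = 29.7722 kN.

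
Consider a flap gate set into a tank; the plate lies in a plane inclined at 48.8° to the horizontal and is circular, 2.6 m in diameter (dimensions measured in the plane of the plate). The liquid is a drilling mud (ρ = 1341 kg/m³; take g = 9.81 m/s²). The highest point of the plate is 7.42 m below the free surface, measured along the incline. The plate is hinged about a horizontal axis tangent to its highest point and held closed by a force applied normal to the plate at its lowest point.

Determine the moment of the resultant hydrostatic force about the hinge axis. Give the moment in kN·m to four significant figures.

γ = ρg = 1341 × 9.81 / 1000 = 13.15521 kN/m³.
Let θ = 48.8° be the plate's angle to the horizontal; measure y along the incline from where the plane meets the free surface. Vertical depth h = y·sinθ with sinθ = 0.752415.
The centroid is at the centre, 1.3 m below the top of the plate, so y_c = 7.42 + 1.3 = 8.72 m and h_c = 8.72 × 0.752415 = 6.56106 m.
A = π(1.3)² = 5.30929 m².
Resultant F = γ·h_c·A = 13.15521 × 6.56106 × 5.30929 = 458.256 kN.
I_c = πr⁴/4 = π × 1.3⁴/4 = 2.24318 m⁴.
Centre of pressure: y_p = y_c + I_c/(y_c·A) = 8.72 + 2.24318/(8.72 × 5.30929) = 8.72 + 0.0484519 = 8.76845 m along the plane.
The resultant acts 1.3 + 0.0484519 = 1.34845 m (along the plate) below the hinge at the top edge, so the moment about the hinge is M = F × 1.34845 = 458.256 × 1.34845 = 617.935 kN·m.

M ≈ 617.9 kN·m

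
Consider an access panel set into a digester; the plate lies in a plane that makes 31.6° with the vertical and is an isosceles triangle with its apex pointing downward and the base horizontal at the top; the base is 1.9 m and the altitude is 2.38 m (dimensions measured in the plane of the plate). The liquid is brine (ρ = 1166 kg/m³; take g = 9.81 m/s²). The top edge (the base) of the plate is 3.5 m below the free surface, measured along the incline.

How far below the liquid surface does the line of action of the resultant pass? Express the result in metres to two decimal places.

γ = ρg = 1166 × 9.81 / 1000 = 11.43846 kN/m³.
The plate makes 31.6° with the vertical, i.e. θ = 90° − 31.6° = 58.4° to the horizontal. Measuring y along the incline from the free-surface line, vertical depth h = y·sinθ with sinθ = 0.851727.
With the apex down, the centroid sits h/3 = 2.38/3 = 0.793333 m below the base (the top edge), so y_c = 3.5 + 0.793333 = 4.29333 m and h_c = 4.29333 × 0.851727 = 3.65675 m.
A = ½ × 1.9 × 2.38 = 2.261 m².
Resultant F = γ·h_c·A = 11.43846 × 3.65675 × 2.261 = 94.5722 kN.
I_c = b·h³/36 = 1.9 × 2.38³/36 = 0.711512 m⁴.
Centre of pressure: y_p = y_c + I_c/(y_c·A) = 4.29333 + 0.711512/(4.29333 × 2.261) = 4.29333 + 0.0732972 = 4.36663 m along the plane.
Vertically, h_p = y_p·sinθ = 4.36663 × 0.851727 = 3.71918 m.

h_p = 3.72 m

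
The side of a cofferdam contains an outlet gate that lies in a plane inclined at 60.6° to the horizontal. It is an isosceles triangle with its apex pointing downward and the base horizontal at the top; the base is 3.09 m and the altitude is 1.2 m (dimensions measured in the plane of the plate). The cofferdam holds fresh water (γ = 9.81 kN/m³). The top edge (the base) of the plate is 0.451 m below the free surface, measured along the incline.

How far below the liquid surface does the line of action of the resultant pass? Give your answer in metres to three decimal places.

γ = 9.81 kN/m³.
Let θ = 60.6° be the plate's angle to the horizontal; measure y along the incline from where the plane meets the free surface. Vertical depth h = y·sinθ with sinθ = 0.871214.
With the apex down, the centroid sits h/3 = 1.2/3 = 0.4 m below the base (the top edge), so y_c = 0.451 + 0.4 = 0.851 m and h_c = 0.851 × 0.871214 = 0.741403 m.
A = ½ × 3.09 × 1.2 = 1.854 m².
Resultant F = γ·h_c·A = 9.81 × 0.741403 × 1.854 = 13.4844 kN.
I_c = b·h³/36 = 3.09 × 1.2³/36 = 0.14832 m⁴.
Centre of pressure: y_p = y_c + I_c/(y_c·A) = 0.851 + 0.14832/(0.851 × 1.854) = 0.851 + 0.0940071 = 0.945007 m along the plane.
Vertically, h_p = y_p·sinθ = 0.945007 × 0.871214 = 0.823303 m.

h_p = 0.823 m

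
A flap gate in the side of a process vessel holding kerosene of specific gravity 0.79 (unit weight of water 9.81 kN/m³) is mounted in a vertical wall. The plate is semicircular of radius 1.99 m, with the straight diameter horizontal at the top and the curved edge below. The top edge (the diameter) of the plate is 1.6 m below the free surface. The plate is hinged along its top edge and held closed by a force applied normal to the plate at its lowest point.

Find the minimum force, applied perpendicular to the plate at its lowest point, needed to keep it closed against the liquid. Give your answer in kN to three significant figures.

P ≈ 56.7 kN

γ = 0.79 × 9.81 = 7.7499 kN/m³.
The centroid of a semicircle lies 4r/(3π) = 0.844582 m from the diameter, here below the top edge, so the centroid depth is h_c = 1.6 + 0.844582 = 2.44458 m.
A = πr²/2 = π × 1.99²/2 = 6.22051 m².
Resultant F = γ·h_c·A = 7.7499 × 2.44458 × 6.22051 = 117.849 kN.
I_c = (π/8 − 8/(9π))·r⁴ = 0.109757 × 1.99⁴ = 1.72125 m⁴.
Centre of pressure: y_p = y_c + I_c/(y_c·A) = 2.44458 + 1.72125/(2.44458 × 6.22051) = 2.44458 + 0.113191 = 2.55777 m along the plane.
The resultant acts 0.844582 + 0.113191 = 0.957773 m (along the plate) below the hinge at the top edge, so the moment about the hinge is M = F × 0.957773 = 117.849 × 0.957773 = 112.873 kN·m.
A normal force at the bottom, 1.99 m from the hinge, must supply this moment: P = 112.873/1.99 = 56.7201 kN.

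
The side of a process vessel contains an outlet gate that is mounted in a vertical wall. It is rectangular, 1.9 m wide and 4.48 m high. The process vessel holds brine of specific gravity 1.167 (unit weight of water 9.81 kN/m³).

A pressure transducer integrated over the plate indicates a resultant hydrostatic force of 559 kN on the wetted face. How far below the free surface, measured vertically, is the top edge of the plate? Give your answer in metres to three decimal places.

d_top ≈ 3.496 m

γ = 1.167 × 9.81 = 11.44827 kN/m³.
A = 1.9 × 4.48 = 8.512 m².
From F = γ·h_c·A, the centroid depth is h_c = 559/(11.44827 × 8.512) = 5.73641 m.
The centroid lies 4.48/2 = 2.24 m below the top edge, so the top edge sits at h_top = 5.73641 − 2.24 = 3.49641 m below the surface.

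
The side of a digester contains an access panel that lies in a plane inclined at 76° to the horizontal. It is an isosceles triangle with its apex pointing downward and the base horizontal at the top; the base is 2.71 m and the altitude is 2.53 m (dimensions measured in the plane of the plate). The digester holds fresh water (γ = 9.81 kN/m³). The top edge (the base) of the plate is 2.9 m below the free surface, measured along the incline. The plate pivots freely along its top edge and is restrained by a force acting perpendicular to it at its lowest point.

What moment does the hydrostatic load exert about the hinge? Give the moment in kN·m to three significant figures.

M ≈ 115 kN·m

γ = 9.81 kN/m³.
Let θ = 76° be the plate's angle to the horizontal; measure y along the incline from where the plane meets the free surface. Vertical depth h = y·sinθ with sinθ = 0.970296.
With the apex down, the centroid sits h/3 = 2.53/3 = 0.843333 m below the base (the top edge), so y_c = 2.9 + 0.843333 = 3.74333 m and h_c = 3.74333 × 0.970296 = 3.63214 m.
A = ½ × 2.71 × 2.53 = 3.42815 m².
Resultant F = γ·h_c·A = 9.81 × 3.63214 × 3.42815 = 122.149 kN.
I_c = b·h³/36 = 2.71 × 2.53³/36 = 1.21907 m⁴.
Centre of pressure: y_p = y_c + I_c/(y_c·A) = 3.74333 + 1.21907/(3.74333 × 3.42815) = 3.74333 + 0.0949972 = 3.83833 m along the plane.
The resultant acts 0.843333 + 0.0949972 = 0.93833 m (along the plate) below the hinge at the top edge, so the moment about the hinge is M = F × 0.93833 = 122.149 × 0.93833 = 114.616 kN·m.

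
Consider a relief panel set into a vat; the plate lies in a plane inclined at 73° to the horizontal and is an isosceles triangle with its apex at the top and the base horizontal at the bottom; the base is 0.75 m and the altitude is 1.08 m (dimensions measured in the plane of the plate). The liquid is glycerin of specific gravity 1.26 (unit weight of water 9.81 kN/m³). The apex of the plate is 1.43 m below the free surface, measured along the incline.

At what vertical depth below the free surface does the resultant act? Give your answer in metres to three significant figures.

γ = 1.26 × 9.81 = 12.3606 kN/m³.
Let θ = 73° be the plate's angle to the horizontal; measure y along the incline from where the plane meets the free surface. Vertical depth h = y·sinθ with sinθ = 0.956305.
With the apex up, the centroid sits 2h/3 = 2 × 1.08/3 = 0.72 m below the apex, so y_c = 1.43 + 0.72 = 2.15 m and h_c = 2.15 × 0.956305 = 2.05606 m.
A = ½ × 0.75 × 1.08 = 0.405 m².
Resultant F = γ·h_c·A = 12.3606 × 2.05606 × 0.405 = 10.2927 kN.
I_c = b·h³/36 = 0.75 × 1.08³/36 = 0.026244 m⁴.
Centre of pressure: y_p = y_c + I_c/(y_c·A) = 2.15 + 0.026244/(2.15 × 0.405) = 2.15 + 0.0301395 = 2.18014 m along the plane.
Vertically, h_p = y_p·sinθ = 2.18014 × 0.956305 = 2.08488 m.

h_p = 2.08 m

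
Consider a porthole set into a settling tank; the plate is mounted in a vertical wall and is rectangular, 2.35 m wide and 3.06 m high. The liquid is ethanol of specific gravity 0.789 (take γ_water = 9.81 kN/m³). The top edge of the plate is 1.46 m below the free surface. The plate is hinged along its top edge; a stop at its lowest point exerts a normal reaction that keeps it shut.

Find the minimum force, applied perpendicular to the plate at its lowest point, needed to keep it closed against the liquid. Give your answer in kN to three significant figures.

γ = 0.789 × 9.81 = 7.74009 kN/m³.
The centroid lies 3.06/2 = 1.53 m below the top edge, so the centroid depth is h_c = 1.46 + 1.53 = 2.99 m.
A = 2.35 × 3.06 = 7.191 m².
Resultant F = γ·h_c·A = 7.74009 × 2.99 × 7.191 = 166.42 kN.
I_c = b·h³/12 = 2.35 × 3.06³/12 = 5.61114 m⁴.
Centre of pressure: y_p = y_c + I_c/(y_c·A) = 2.99 + 5.61114/(2.99 × 7.191) = 2.99 + 0.26097 = 3.25097 m along the plane.
The resultant acts 1.53 + 0.26097 = 1.79097 m (along the plate) below the hinge at the top edge, so the moment about the hinge is M = F × 1.79097 = 166.42 × 1.79097 = 298.053 kN·m.
A normal force at the bottom, 3.06 m from the hinge, must supply this moment: P = 298.053/3.06 = 97.4029 kN.

P ≈ 97.4 kN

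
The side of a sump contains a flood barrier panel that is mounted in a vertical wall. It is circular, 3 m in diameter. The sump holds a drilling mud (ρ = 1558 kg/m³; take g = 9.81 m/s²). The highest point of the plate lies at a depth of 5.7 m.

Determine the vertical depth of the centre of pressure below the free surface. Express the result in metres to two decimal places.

h_p = 7.28 m

γ = ρg = 1558 × 9.81 / 1000 = 15.28398 kN/m³.
The centroid is at the centre, 1.5 m below the top of the plate, so the centroid depth is h_c = 5.7 + 1.5 = 7.2 m.
A = π(1.5)² = 7.06858 m².
Resultant F = γ·h_c·A = 15.28398 × 7.2 × 7.06858 = 777.859 kN.
I_c = πr⁴/4 = π × 1.5⁴/4 = 3.97608 m⁴.
Centre of pressure: y_p = y_c + I_c/(y_c·A) = 7.2 + 3.97608/(7.2 × 7.06858) = 7.2 + 0.0781251 = 7.27813 m along the plane.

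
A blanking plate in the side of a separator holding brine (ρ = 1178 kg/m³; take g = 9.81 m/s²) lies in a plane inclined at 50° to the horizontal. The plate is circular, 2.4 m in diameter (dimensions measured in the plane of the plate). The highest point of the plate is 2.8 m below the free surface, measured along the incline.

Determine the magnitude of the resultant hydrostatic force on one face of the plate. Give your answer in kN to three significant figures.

F ≈ 160 kN

γ = ρg = 1178 × 9.81 / 1000 = 11.55618 kN/m³.
Let θ = 50° be the plate's angle to the horizontal; measure y along the incline from where the plane meets the free surface. Vertical depth h = y·sinθ with sinθ = 0.766044.
The centroid is at the centre, 1.2 m below the top of the plate, so y_c = 2.8 + 1.2 = 4 m and h_c = 4 × 0.766044 = 3.06418 m.
A = π(1.2)² = 4.52389 m².
Resultant F = γ·h_c·A = 11.55618 × 3.06418 × 4.52389 = 160.192 kN.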